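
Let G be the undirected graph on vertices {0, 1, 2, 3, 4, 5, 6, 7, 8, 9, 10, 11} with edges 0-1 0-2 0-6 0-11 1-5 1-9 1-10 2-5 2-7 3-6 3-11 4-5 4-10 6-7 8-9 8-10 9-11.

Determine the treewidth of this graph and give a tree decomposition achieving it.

Treewidth 3.
One such decomposition:
Bags: B1 = {4, 5, 8, 10}  B2 = {1, 5, 8, 10}  B3 = {1, 5, 8, 9}  B4 = {1, 2, 5, 9}  B5 = {0, 1, 2, 9}  B6 = {0, 2, 9, 11}  B7 = {0, 2, 7, 11}  B8 = {0, 6, 7, 11}  B9 = {3, 6, 7, 11}
Tree: B1–B2, B2–B3, B3–B4, B4–B5, B5–B6, B6–B7, B7–B8, B8–B9

Each bag holds 4 vertices, so the decomposition has width 3, which upper-bounds the treewidth. For the lower bound: the 4 vertex sets {4,8,10}, {5}, {1}, {0,2,9,11} are disjoint, each induces a connected subgraph, and every pair is joined by at least one edge of G. Contracting each set to a single vertex therefore yields K_{4} as a minor, and since treewidth is minor-monotone, tw(G) ≥ tw(K_{4}) = 3. Therefore the treewidth is 3.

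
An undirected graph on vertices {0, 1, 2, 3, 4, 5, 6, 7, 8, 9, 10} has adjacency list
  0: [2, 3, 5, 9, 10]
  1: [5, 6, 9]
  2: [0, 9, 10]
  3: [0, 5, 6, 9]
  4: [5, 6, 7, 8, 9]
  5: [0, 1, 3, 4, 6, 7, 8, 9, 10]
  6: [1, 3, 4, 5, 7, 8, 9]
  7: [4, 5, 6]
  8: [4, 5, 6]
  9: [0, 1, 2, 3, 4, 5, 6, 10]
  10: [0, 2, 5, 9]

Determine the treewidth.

A width-3 tree decomposition is:
Bags: B1 = {3, 5, 6, 9}  B2 = {1, 5, 6, 9}  B3 = {0, 3, 5, 9}  B4 = {4, 5, 6, 9}  B5 = {4, 5, 6, 7}  B6 = {4, 5, 6, 8}  B7 = {0, 5, 9, 10}  B8 = {0, 2, 9, 10}
Tree: B1–B2, B1–B3, B2–B4, B4–B5, B4–B6, B3–B7, B7–B8
Each bag holds 4 vertices, so the decomposition has width 3, which upper-bounds the treewidth. For the lower bound, the 4 vertices {0, 2, 9, 10} are pairwise adjacent, and any tree decomposition puts a clique entirely inside one bag — forcing width ≥ 3. Combining the bounds, tw(G) = 3.

3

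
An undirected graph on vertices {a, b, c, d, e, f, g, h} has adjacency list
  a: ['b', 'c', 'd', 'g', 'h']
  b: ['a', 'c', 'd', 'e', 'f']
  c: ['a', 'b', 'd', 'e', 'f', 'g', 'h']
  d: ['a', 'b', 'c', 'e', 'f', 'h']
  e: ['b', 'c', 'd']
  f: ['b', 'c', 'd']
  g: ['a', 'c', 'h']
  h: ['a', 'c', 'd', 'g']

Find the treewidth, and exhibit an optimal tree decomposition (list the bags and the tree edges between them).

Each bag holds 4 vertices, so the decomposition has width 3, which upper-bounds the treewidth. Conversely, {a, c, d, h} is a clique of size 4, and the vertices of any clique must share a bag in every tree decomposition; so some bag has ≥ 4 vertices and tw(G) ≥ 3. Combining the bounds, tw(G) = 3.

Treewidth 3.
One optimal decomposition is:
Bags: B1 = {a, b, c, d}  B2 = {b, c, d, e}  B3 = {a, c, d, h}  B4 = {b, c, d, f}  B5 = {a, c, g, h}
Tree: B1–B2, B1–B3, B2–B4, B3–B5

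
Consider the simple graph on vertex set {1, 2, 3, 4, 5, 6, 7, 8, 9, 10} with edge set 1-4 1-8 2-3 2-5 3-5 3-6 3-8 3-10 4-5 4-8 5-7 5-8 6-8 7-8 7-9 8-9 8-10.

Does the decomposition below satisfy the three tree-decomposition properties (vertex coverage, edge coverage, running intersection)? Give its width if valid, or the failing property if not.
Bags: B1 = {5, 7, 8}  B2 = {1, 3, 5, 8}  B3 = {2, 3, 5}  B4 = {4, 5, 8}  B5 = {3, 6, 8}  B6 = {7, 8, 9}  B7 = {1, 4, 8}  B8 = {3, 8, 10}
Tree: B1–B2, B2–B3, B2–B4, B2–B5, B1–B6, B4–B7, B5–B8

A tree decomposition must satisfy three properties: every vertex lies in some bag; for every edge, both endpoints lie together in some bag; and for every vertex, the bags containing it form a connected subtree. Here bags containing vertex 1 are not connected in the tree, so the decomposition is invalid.

No — bags containing vertex 1 are not connected in the tree.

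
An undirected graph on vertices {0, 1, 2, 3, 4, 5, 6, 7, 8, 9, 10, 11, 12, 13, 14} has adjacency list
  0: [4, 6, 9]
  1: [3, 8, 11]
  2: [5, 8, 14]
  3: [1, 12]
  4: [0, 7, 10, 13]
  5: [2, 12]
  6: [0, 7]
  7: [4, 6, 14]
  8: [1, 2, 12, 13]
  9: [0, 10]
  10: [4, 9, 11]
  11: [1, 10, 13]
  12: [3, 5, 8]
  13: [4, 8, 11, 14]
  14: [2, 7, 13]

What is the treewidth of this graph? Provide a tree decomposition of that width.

Every bag has size at most 4, so the width is 4 − 1 = 3 and tw(G) ≤ 3. For the lower bound: the 4 vertex sets {0,6,9}, {7}, {4}, {10,11,13,14} are disjoint, each induces a connected subgraph, and every pair is joined by at least one edge of G. Contracting each set to a single vertex therefore yields K_{4} as a minor, and since treewidth is minor-monotone, tw(G) ≥ tw(K_{4}) = 3. Therefore the treewidth is 3.

Treewidth 3.
One such decomposition:
Bags: B1 = {0, 6, 7, 9}  B2 = {0, 4, 7, 9}  B3 = {4, 7, 9, 10}  B4 = {4, 7, 10, 14}  B5 = {4, 10, 13, 14}  B6 = {10, 11, 13, 14}  B7 = {2, 11, 13, 14}  B8 = {2, 8, 11, 13}  B9 = {1, 2, 8, 11}  B10 = {1, 2, 5, 8}  B11 = {1, 5, 8, 12}  B12 = {1, 3, 5, 12}
Tree: B1–B2, B2–B3, B3–B4, B4–B5, B5–B6, B6–B7, B7–B8, B8–B9, B9–B10, B10–B11, B11–B12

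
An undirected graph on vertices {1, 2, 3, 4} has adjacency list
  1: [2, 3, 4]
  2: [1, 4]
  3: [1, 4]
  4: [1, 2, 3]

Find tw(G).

2

A width-2 tree decomposition is:
Bags: B1 = {1, 3, 4}  B2 = {1, 2, 4}
Tree: B1–B2
The largest bag has 3 vertices, giving width 2; this decomposition certifies tw(G) ≤ 2. Conversely, {1, 2, 4} is a clique of size 3, and the vertices of any clique must share a bag in every tree decomposition; so some bag has ≥ 3 vertices and tw(G) ≥ 2. The upper and lower bounds meet at 2, so that is the treewidth.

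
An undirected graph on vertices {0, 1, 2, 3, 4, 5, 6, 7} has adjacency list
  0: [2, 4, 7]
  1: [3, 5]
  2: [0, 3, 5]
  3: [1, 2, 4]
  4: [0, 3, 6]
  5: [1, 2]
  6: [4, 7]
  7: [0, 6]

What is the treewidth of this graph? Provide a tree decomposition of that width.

Treewidth 2.
Bags: B1 = {0, 6, 7}  B2 = {0, 4, 6}  B3 = {0, 2, 4}  B4 = {2, 3, 4}  B5 = {2, 3, 5}  B6 = {1, 3, 5}
Tree: B1–B2, B2–B3, B3–B4, B4–B5, B5–B6

The largest bag has 3 vertices, giving width 2; this decomposition certifies tw(G) ≤ 2. Since 7–6–4–0–7 is a cycle in G, G is not acyclic. Forests are exactly the graphs of treewidth ≤ 1, so tw(G) ≥ 2. The upper and lower bounds meet at 2, so that is the treewidth.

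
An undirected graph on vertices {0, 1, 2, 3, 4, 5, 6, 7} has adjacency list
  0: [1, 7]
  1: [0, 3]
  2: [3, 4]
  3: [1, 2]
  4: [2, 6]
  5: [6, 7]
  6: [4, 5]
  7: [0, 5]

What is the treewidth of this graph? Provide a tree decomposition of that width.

Treewidth 2.
Bags: B1 = {5, 6, 7}  B2 = {0, 6, 7}  B3 = {0, 1, 6}  B4 = {1, 3, 6}  B5 = {2, 3, 6}  B6 = {2, 4, 6}
Tree: B1–B2, B2–B3, B3–B4, B4–B5, B5–B6

The largest bag has 3 vertices, giving width 2; this decomposition certifies tw(G) ≤ 2. Since 6–5–7–0–1–3–2–4–6 is a cycle in G, G is not acyclic. Forests are exactly the graphs of treewidth ≤ 1, so tw(G) ≥ 2. Therefore the treewidth is 2.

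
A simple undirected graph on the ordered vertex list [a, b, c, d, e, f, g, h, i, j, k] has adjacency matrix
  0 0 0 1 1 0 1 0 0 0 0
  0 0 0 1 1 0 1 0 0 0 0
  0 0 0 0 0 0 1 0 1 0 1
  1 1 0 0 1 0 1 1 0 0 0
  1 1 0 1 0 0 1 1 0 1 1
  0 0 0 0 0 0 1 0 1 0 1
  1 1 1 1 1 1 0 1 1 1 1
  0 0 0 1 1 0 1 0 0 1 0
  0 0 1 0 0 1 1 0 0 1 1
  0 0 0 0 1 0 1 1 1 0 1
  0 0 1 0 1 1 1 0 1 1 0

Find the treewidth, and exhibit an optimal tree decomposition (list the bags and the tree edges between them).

Treewidth 3.
One optimal decomposition is:
Bags: B1 = {b, d, e, g}  B2 = {a, d, e, g}  B3 = {d, e, g, h}  B4 = {e, g, h, j}  B5 = {e, g, j, k}  B6 = {g, i, j, k}  B7 = {c, g, i, k}  B8 = {f, g, i, k}
Tree: B1–B2, B2–B3, B3–B4, B4–B5, B5–B6, B6–B7, B6–B8

Every bag has size at most 4, so the width is 4 − 1 = 3 and tw(G) ≤ 3. For the lower bound, the 4 vertices {d, e, g, h} are pairwise adjacent, and any tree decomposition puts a clique entirely inside one bag — forcing width ≥ 3. Hence tw(G) = 3 exactly.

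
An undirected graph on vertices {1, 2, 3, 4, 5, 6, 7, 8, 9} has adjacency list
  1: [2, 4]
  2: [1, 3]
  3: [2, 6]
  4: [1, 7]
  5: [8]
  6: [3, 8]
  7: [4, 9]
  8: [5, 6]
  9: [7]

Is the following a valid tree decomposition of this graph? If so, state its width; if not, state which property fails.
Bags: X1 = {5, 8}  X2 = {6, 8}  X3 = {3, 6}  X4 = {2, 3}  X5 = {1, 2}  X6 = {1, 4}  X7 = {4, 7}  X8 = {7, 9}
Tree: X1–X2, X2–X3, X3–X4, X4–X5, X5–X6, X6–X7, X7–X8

Yes; width 1.

Checking the three conditions: (i) the bags cover all of {1, 2, 3, 4, 5, 6, 7, 8, 9}; (ii) for each edge, some bag contains both endpoints; (iii) the bags containing any fixed vertex form a subtree. All hold, so the decomposition is valid with width 2 − 1 = 1.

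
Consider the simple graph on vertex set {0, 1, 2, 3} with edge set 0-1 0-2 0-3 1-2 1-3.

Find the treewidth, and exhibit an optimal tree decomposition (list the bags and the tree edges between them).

Treewidth 2.
One optimal decomposition is:
Bags: B1 = {0, 1, 2}  B2 = {0, 1, 3}
Tree: B1–B2

Each bag holds 3 vertices, so the decomposition has width 2, which upper-bounds the treewidth. For the lower bound, the 3 vertices {0, 1, 2} are pairwise adjacent, and any tree decomposition puts a clique entirely inside one bag — forcing width ≥ 2. The upper and lower bounds meet at 2, so that is the treewidth.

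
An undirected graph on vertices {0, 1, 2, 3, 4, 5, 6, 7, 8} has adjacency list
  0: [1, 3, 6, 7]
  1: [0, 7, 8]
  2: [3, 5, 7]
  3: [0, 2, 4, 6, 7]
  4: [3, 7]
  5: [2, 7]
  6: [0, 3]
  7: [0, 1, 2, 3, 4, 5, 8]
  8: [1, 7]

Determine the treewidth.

2

A width-2 tree decomposition is:
Bags: B1 = {3, 4, 7}  B2 = {0, 3, 7}  B3 = {0, 1, 7}  B4 = {0, 3, 6}  B5 = {2, 3, 7}  B6 = {2, 5, 7}  B7 = {1, 7, 8}
Tree: B1–B2, B2–B3, B2–B4, B2–B5, B5–B6, B3–B7
Every bag has size at most 3, so the width is 3 − 1 = 2 and tw(G) ≤ 2. On the other hand G contains the 3-clique {0, 3, 6}. A clique must lie in a single bag of any decomposition, so no decomposition can have width below 2. The upper and lower bounds meet at 2, so that is the treewidth.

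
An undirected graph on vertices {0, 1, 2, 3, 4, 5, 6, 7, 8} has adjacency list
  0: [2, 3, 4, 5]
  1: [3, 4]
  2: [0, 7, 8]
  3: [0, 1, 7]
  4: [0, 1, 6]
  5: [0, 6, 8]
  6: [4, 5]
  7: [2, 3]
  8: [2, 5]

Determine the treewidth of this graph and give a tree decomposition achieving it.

Treewidth 3.
One optimal decomposition is:
Bags: B1 = {1, 3, 4, 6}  B2 = {0, 3, 4, 6}  B3 = {0, 3, 5, 6}  B4 = {0, 3, 5, 7}  B5 = {0, 2, 5, 7}  B6 = {2, 5, 7, 8}
Tree: B1–B2, B2–B3, B3–B4, B4–B5, B5–B6

Each bag holds 4 vertices, so the decomposition has width 3, which upper-bounds the treewidth. For the lower bound: the 4 vertex sets {1,4,6}, {3}, {0}, {2,5,7,8} are disjoint, each induces a connected subgraph, and every pair is joined by at least one edge of G. Contracting each set to a single vertex therefore yields K_{4} as a minor, and since treewidth is minor-monotone, tw(G) ≥ tw(K_{4}) = 3. The upper and lower bounds meet at 3, so that is the treewidth.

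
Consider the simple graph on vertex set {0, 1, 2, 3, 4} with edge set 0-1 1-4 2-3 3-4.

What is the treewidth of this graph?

1

A width-1 tree decomposition is:
Bags: B1 = {3, 4}  B2 = {1, 4}  B3 = {0, 1}  B4 = {2, 3}
Tree: B1–B2, B2–B3, B1–B4
Every bag has size at most 2, so the width is 2 − 1 = 1 and tw(G) ≤ 1. Any graph with an edge has treewidth ≥ 1, and G has the edge 4–3. Hence tw(G) = 1 exactly.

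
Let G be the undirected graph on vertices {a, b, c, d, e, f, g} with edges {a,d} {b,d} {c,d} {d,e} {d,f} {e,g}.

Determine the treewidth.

A width-1 tree decomposition is:
Bags: B1 = {b, d}  B2 = {c, d}  B3 = {a, d}  B4 = {d, e}  B5 = {e, g}  B6 = {d, f}
Tree: B1–B2, B2–B3, B2–B4, B4–B5, B3–B6
Each bag holds 2 vertices, so the decomposition has width 1, which upper-bounds the treewidth. Any graph with an edge has treewidth ≥ 1, and G has the edge b–d. Therefore the treewidth is 1.

1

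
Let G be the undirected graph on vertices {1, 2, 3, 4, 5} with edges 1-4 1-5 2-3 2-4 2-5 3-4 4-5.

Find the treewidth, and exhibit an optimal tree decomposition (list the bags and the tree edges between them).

Treewidth 2.
One such decomposition:
Bags: B1 = {2, 3, 4}  B2 = {2, 4, 5}  B3 = {1, 4, 5}
Tree: B1–B2, B2–B3

The largest bag has 3 vertices, giving width 2; this decomposition certifies tw(G) ≤ 2. On the other hand G contains the 3-clique {1, 4, 5}. A clique must lie in a single bag of any decomposition, so no decomposition can have width below 2. Hence tw(G) = 2 exactly.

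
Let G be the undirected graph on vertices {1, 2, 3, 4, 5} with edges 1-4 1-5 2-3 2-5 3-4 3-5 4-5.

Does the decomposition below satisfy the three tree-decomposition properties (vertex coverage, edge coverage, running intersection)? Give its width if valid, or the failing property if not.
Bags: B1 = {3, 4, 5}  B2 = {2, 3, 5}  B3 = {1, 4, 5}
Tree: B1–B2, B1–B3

Vertex coverage: the bags together contain {1, 2, 3, 4, 5}, the full vertex set. Edge coverage: each edge of G has both endpoints in at least one bag. Running intersection: for every vertex, the bags containing it form a connected subtree. All three properties hold, so this is a valid tree decomposition of width max|bag| − 1 = 2, and hence tw(G) ≤ 2.

Yes; width 2.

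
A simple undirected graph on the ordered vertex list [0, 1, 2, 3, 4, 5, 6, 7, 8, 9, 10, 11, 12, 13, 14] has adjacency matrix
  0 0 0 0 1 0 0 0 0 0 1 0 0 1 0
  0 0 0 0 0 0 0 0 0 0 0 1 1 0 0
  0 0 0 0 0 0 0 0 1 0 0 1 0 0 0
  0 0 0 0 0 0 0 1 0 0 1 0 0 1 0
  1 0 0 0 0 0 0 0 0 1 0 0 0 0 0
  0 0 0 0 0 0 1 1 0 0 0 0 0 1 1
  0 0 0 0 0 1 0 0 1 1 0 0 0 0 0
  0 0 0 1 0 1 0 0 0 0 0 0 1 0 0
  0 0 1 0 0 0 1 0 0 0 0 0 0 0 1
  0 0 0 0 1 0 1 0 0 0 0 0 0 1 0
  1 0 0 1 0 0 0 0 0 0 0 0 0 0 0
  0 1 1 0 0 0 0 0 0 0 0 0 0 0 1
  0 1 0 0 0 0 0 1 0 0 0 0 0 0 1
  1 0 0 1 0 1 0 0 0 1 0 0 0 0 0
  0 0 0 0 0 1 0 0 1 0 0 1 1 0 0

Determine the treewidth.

A width-3 tree decomposition is:
Bags: B1 = {1, 2, 11, 12}  B2 = {2, 11, 12, 14}  B3 = {2, 8, 12, 14}  B4 = {7, 8, 12, 14}  B5 = {5, 7, 8, 14}  B6 = {5, 6, 7, 8}  B7 = {3, 5, 6, 7}  B8 = {3, 5, 6, 13}  B9 = {3, 6, 9, 13}  B10 = {3, 9, 10, 13}  B11 = {0, 9, 10, 13}  B12 = {0, 4, 9, 10}
Tree: B1–B2, B2–B3, B3–B4, B4–B5, B5–B6, B6–B7, B7–B8, B8–B9, B9–B10, B10–B11, B11–B12
Every bag has size at most 4, so the width is 4 − 1 = 3 and tw(G) ≤ 3. For the lower bound: the 4 vertex sets {1,2,11}, {12}, {14}, {5,6,7,8} are disjoint, each induces a connected subgraph, and every pair is joined by at least one edge of G. Contracting each set to a single vertex therefore yields K_{4} as a minor, and since treewidth is minor-monotone, tw(G) ≥ tw(K_{4}) = 3. Combining the bounds, tw(G) = 3.

3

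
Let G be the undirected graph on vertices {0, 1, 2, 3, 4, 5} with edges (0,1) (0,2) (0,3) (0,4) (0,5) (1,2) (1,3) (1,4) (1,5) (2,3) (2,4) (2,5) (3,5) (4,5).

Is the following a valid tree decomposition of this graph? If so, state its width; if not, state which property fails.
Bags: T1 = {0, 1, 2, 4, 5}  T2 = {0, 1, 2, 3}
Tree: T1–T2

No — edge (5,3) lies in no bag.

A tree decomposition must satisfy three properties: every vertex lies in some bag; for every edge, both endpoints lie together in some bag; and for every vertex, the bags containing it form a connected subtree. Here edge (5,3) lies in no bag, so the decomposition is invalid.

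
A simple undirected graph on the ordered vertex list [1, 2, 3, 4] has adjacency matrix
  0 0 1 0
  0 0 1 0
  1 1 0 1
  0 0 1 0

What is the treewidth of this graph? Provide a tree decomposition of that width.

Every bag has size at most 2, so the width is 2 − 1 = 1 and tw(G) ≤ 1. Since G has at least one edge (e.g. 3–1), it is not an edgeless graph, so tw(G) ≥ 1. The upper and lower bounds meet at 1, so that is the treewidth.

Treewidth 1.
One such decomposition:
Bags: B1 = {1, 3}  B2 = {2, 3}  B3 = {3, 4}
Tree: B1–B2, B2–B3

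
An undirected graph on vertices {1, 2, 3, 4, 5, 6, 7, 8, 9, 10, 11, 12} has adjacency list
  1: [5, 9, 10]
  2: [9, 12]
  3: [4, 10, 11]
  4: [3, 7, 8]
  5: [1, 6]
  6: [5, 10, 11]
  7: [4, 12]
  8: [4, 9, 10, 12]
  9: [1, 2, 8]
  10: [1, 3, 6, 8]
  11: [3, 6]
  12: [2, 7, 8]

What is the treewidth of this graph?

A width-3 tree decomposition is:
Bags: B1 = {1, 5, 6, 11}  B2 = {1, 6, 10, 11}  B3 = {1, 3, 10, 11}  B4 = {1, 3, 9, 10}  B5 = {3, 8, 9, 10}  B6 = {3, 4, 8, 9}  B7 = {2, 4, 8, 9}  B8 = {2, 4, 8, 12}  B9 = {2, 4, 7, 12}
Tree: B1–B2, B2–B3, B3–B4, B4–B5, B5–B6, B6–B7, B7–B8, B8–B9
The largest bag has 4 vertices, giving width 3; this decomposition certifies tw(G) ≤ 3. For the lower bound: the 4 vertex sets {5,6,11}, {1}, {10}, {3,4,8,9} are disjoint, each induces a connected subgraph, and every pair is joined by at least one edge of G. Contracting each set to a single vertex therefore yields K_{4} as a minor, and since treewidth is minor-monotone, tw(G) ≥ tw(K_{4}) = 3. Combining the bounds, tw(G) = 3.

3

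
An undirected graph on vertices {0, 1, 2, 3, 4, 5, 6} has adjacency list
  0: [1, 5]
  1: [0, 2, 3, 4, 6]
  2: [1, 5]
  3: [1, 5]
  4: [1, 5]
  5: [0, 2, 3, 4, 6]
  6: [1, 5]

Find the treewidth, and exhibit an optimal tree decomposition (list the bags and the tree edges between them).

Treewidth 2.
One optimal decomposition is:
Bags: B1 = {0, 1, 5}  B2 = {1, 4, 5}  B3 = {1, 2, 5}  B4 = {1, 3, 5}  B5 = {1, 5, 6}
Tree: B1–B2, B2–B3, B3–B4, B4–B5

Every bag has size at most 3, so the width is 3 − 1 = 2 and tw(G) ≤ 2. The edges 5–0–1–4–5 form a cycle, so G is not a tree and its treewidth is at least 2. The upper and lower bounds meet at 2, so that is the treewidth.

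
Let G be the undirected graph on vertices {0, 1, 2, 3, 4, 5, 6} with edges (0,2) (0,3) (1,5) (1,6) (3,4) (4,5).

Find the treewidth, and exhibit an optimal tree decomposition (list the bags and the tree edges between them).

Every bag has size at most 2, so the width is 2 − 1 = 1 and tw(G) ≤ 1. Since G has at least one edge (e.g. 2–0), it is not an edgeless graph, so tw(G) ≥ 1. Combining the bounds, tw(G) = 1.

Treewidth 1.
Bags: B1 = {0, 2}  B2 = {0, 3}  B3 = {3, 4}  B4 = {4, 5}  B5 = {1, 5}  B6 = {1, 6}
Tree: B1–B2, B2–B3, B3–B4, B4–B5, B5–B6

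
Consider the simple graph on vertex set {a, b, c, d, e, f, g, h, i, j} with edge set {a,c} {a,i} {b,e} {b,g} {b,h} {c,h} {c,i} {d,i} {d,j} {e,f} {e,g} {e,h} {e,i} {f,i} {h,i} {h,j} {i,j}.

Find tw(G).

2

A width-2 tree decomposition is:
Bags: B1 = {h, i, j}  B2 = {c, h, i}  B3 = {a, c, i}  B4 = {d, i, j}  B5 = {e, h, i}  B6 = {b, e, h}  B7 = {b, e, g}  B8 = {e, f, i}
Tree: B1–B2, B2–B3, B1–B4, B2–B5, B5–B6, B6–B7, B5–B8
Every bag has size at most 3, so the width is 3 − 1 = 2 and tw(G) ≤ 2. On the other hand G contains the 3-clique {b, e, g}. A clique must lie in a single bag of any decomposition, so no decomposition can have width below 2. Therefore the treewidth is 2.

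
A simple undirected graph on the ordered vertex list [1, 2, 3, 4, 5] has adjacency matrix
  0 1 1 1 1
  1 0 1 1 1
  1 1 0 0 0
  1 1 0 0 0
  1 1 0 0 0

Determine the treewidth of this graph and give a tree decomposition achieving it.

Every bag has size at most 3, so the width is 3 − 1 = 2 and tw(G) ≤ 2. On the other hand G contains the 3-clique {1, 2, 3}. A clique must lie in a single bag of any decomposition, so no decomposition can have width below 2. Therefore the treewidth is 2.

Treewidth 2.
Bags: B1 = {1, 2, 4}  B2 = {1, 2, 5}  B3 = {1, 2, 3}
Tree: B1–B2, B2–B3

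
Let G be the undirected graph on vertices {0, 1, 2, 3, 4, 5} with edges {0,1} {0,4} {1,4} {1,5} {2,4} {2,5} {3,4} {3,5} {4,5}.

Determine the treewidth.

2

A width-2 tree decomposition is:
Bags: B1 = {2, 4, 5}  B2 = {3, 4, 5}  B3 = {1, 4, 5}  B4 = {0, 1, 4}
Tree: B1–B2, B2–B3, B3–B4
The largest bag has 3 vertices, giving width 2; this decomposition certifies tw(G) ≤ 2. For the lower bound, the 3 vertices {0, 1, 4} are pairwise adjacent, and any tree decomposition puts a clique entirely inside one bag — forcing width ≥ 2. Hence tw(G) = 2 exactly.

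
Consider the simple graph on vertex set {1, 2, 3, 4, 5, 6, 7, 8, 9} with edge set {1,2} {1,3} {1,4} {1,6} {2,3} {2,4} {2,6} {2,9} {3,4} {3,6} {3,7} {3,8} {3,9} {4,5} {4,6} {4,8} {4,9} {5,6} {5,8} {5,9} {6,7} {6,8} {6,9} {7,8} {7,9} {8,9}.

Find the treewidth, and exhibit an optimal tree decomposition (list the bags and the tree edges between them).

Treewidth 4.
One such decomposition:
Bags: B1 = {4, 5, 6, 8, 9}  B2 = {3, 4, 6, 8, 9}  B3 = {2, 3, 4, 6, 9}  B4 = {1, 2, 3, 4, 6}  B5 = {3, 6, 7, 8, 9}
Tree: B1–B2, B2–B3, B3–B4, B2–B5

Each bag holds 5 vertices, so the decomposition has width 4, which upper-bounds the treewidth. On the other hand G contains the 5-clique {3, 4, 6, 8, 9}. A clique must lie in a single bag of any decomposition, so no decomposition can have width below 4. The upper and lower bounds meet at 4, so that is the treewidth.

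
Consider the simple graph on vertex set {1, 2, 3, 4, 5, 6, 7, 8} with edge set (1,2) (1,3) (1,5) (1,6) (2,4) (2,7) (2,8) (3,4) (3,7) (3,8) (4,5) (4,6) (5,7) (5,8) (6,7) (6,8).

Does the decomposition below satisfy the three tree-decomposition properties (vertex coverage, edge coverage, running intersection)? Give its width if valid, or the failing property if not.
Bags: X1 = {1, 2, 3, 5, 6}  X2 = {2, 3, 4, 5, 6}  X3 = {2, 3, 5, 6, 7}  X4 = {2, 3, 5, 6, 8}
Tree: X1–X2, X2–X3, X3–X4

Yes; width 4.

Every vertex of G appears in some bag (union = {1, 2, 3, 4, 5, 6, 7, 8}); every edge is covered by a bag; and for each vertex v the set of bags containing v is connected in the bag tree. The decomposition is therefore valid. The largest bag has 5 vertices, so the width is 4.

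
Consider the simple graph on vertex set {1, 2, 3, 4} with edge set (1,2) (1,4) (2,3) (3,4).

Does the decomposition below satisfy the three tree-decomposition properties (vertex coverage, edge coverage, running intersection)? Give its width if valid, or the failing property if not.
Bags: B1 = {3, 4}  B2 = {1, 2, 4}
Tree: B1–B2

A tree decomposition must satisfy three properties: every vertex lies in some bag; for every edge, both endpoints lie together in some bag; and for every vertex, the bags containing it form a connected subtree. Here edge (2,3) lies in no bag, so the decomposition is invalid.

No — edge (2,3) lies in no bag.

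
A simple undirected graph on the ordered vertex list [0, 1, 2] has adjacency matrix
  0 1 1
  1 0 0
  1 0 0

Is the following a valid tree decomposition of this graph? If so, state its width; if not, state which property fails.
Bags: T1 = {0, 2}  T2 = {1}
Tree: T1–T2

No — edge (0,1) lies in no bag.

A tree decomposition must satisfy three properties: every vertex lies in some bag; for every edge, both endpoints lie together in some bag; and for every vertex, the bags containing it form a connected subtree. Here edge (0,1) lies in no bag, so the decomposition is invalid.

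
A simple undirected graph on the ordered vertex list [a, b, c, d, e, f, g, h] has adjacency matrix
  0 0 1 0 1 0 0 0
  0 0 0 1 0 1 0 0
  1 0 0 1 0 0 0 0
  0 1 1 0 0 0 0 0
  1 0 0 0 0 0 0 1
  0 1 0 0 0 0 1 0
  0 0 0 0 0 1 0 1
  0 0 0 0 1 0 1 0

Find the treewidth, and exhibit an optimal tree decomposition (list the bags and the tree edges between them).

Treewidth 2.
Bags: B1 = {b, d, f}  B2 = {d, f, g}  B3 = {d, g, h}  B4 = {d, e, h}  B5 = {a, d, e}  B6 = {a, c, d}
Tree: B1–B2, B2–B3, B3–B4, B4–B5, B5–B6

The largest bag has 3 vertices, giving width 2; this decomposition certifies tw(G) ≤ 2. The edges d–b–f–g–h–e–a–c–d form a cycle, so G is not a tree and its treewidth is at least 2. The upper and lower bounds meet at 2, so that is the treewidth.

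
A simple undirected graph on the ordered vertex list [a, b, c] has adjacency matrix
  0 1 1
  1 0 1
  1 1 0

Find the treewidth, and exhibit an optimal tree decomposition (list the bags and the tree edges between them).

With just one bag of size 3, the width is 3 − 1 = 2, so tw(G) ≤ 2. Conversely, {a, b, c} is a clique of size 3, and the vertices of any clique must share a bag in every tree decomposition; so some bag has ≥ 3 vertices and tw(G) ≥ 2. Hence tw(G) = 2 exactly.

Treewidth 2.
One optimal decomposition is:
Bags: B1 = {a, b, c}
Tree: (single bag)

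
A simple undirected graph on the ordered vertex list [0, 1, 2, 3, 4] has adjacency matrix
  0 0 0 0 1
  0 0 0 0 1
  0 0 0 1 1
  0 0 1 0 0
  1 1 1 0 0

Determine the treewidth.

1

A width-1 tree decomposition is:
Bags: B1 = {0, 4}  B2 = {2, 4}  B3 = {1, 4}  B4 = {2, 3}
Tree: B1–B2, B1–B3, B2–B4
The largest bag has 2 vertices, giving width 1; this decomposition certifies tw(G) ≤ 1. G has an edge, so its treewidth is at least 1. The upper and lower bounds meet at 1, so that is the treewidth.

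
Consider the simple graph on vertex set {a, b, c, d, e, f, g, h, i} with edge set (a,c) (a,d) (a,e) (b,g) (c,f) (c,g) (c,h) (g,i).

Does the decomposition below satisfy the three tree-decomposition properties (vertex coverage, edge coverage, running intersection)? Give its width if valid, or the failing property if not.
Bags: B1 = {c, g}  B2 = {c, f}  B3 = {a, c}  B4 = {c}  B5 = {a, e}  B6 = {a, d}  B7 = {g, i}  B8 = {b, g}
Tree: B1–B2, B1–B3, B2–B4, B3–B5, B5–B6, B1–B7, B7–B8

No — vertex h appears in no bag.

A tree decomposition must satisfy three properties: every vertex lies in some bag; for every edge, both endpoints lie together in some bag; and for every vertex, the bags containing it form a connected subtree. Here vertex h appears in no bag, so the decomposition is invalid.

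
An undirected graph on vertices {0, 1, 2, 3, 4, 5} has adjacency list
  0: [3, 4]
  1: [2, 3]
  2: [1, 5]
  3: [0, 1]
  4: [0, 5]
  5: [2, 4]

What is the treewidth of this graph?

2

A width-2 tree decomposition is:
Bags: B1 = {0, 4, 5}  B2 = {0, 2, 5}  B3 = {0, 1, 2}  B4 = {0, 1, 3}
Tree: B1–B2, B2–B3, B3–B4
The largest bag has 3 vertices, giving width 2; this decomposition certifies tw(G) ≤ 2. The edges 0–4–5–2–1–3–0 form a cycle, so G is not a tree and its treewidth is at least 2. Therefore the treewidth is 2.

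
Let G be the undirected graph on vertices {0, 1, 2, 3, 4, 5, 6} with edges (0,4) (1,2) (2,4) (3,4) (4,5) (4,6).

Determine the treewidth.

A width-1 tree decomposition is:
Bags: B1 = {4, 5}  B2 = {2, 4}  B3 = {4, 6}  B4 = {0, 4}  B5 = {3, 4}  B6 = {1, 2}
Tree: B1–B2, B1–B3, B3–B4, B2–B5, B2–B6
Every bag has size at most 2, so the width is 2 − 1 = 1 and tw(G) ≤ 1. Since G has at least one edge (e.g. 5–4), it is not an edgeless graph, so tw(G) ≥ 1. Therefore the treewidth is 1.

1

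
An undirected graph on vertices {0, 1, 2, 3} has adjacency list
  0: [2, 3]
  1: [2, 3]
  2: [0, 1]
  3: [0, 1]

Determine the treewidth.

A width-2 tree decomposition is:
Bags: B1 = {1, 2, 3}  B2 = {0, 2, 3}
Tree: B1–B2
Every bag has size at most 3, so the width is 3 − 1 = 2 and tw(G) ≤ 2. The edges 2–1–3–0–2 form a cycle, so G is not a tree and its treewidth is at least 2. Combining the bounds, tw(G) = 2.

2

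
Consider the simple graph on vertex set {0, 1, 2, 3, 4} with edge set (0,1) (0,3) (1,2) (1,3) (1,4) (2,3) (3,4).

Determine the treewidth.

2

A width-2 tree decomposition is:
Bags: B1 = {1, 3, 4}  B2 = {0, 1, 3}  B3 = {1, 2, 3}
Tree: B1–B2, B2–B3
The largest bag has 3 vertices, giving width 2; this decomposition certifies tw(G) ≤ 2. For the lower bound, the 3 vertices {0, 1, 3} are pairwise adjacent, and any tree decomposition puts a clique entirely inside one bag — forcing width ≥ 2. Therefore the treewidth is 2.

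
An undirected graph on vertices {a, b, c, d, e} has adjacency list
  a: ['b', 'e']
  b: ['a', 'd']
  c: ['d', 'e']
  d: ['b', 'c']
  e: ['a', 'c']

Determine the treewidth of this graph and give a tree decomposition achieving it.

Every bag has size at most 3, so the width is 3 − 1 = 2 and tw(G) ≤ 2. Since c–e–a–b–d–c is a cycle in G, G is not acyclic. Forests are exactly the graphs of treewidth ≤ 1, so tw(G) ≥ 2. The upper and lower bounds meet at 2, so that is the treewidth.

Treewidth 2.
Bags: B1 = {a, c, e}  B2 = {a, b, c}  B3 = {b, c, d}
Tree: B1–B2, B2–B3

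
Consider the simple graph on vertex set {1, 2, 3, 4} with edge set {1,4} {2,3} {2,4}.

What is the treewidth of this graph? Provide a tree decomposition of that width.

Each bag holds 2 vertices, so the decomposition has width 1, which upper-bounds the treewidth. Since G has at least one edge (e.g. 4–2), it is not an edgeless graph, so tw(G) ≥ 1. Therefore the treewidth is 1.

Treewidth 1.
Bags: B1 = {2, 4}  B2 = {2, 3}  B3 = {1, 4}
Tree: B1–B2, B1–B3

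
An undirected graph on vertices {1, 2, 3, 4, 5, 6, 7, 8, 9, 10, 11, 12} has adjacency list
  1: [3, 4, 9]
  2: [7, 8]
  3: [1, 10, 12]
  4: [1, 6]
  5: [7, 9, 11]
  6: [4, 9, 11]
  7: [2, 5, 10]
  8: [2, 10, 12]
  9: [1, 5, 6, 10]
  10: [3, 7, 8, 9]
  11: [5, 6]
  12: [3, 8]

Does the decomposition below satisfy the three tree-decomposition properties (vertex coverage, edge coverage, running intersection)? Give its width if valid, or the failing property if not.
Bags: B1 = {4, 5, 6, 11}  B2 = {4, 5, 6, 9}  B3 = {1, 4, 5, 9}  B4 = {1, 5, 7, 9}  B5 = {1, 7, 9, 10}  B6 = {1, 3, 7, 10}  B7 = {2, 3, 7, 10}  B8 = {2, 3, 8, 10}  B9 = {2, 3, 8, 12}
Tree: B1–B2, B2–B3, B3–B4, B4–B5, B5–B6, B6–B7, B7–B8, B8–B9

Checking the three conditions: (i) the bags cover all of {1, 2, 3, 4, 5, 6, 7, 8, 9, 10, 11, 12}; (ii) for each edge, some bag contains both endpoints; (iii) the bags containing any fixed vertex form a subtree. All hold, so the decomposition is valid with width 4 − 1 = 3.

Yes; width 3.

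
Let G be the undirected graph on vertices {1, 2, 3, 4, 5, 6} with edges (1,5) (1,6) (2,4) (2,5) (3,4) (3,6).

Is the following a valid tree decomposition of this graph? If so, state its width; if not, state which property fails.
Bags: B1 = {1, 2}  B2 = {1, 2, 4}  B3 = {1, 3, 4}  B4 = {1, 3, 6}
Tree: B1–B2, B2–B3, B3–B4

A tree decomposition must satisfy three properties: every vertex lies in some bag; for every edge, both endpoints lie together in some bag; and for every vertex, the bags containing it form a connected subtree. Here vertex 5 appears in no bag, so the decomposition is invalid.

No — vertex 5 appears in no bag.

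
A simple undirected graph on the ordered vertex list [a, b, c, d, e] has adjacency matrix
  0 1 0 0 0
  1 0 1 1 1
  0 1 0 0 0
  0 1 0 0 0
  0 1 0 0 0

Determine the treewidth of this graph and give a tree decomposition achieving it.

Treewidth 1.
One optimal decomposition is:
Bags: B1 = {b, d}  B2 = {b, c}  B3 = {a, b}  B4 = {b, e}
Tree: B1–B2, B2–B3, B3–B4

Every bag has size at most 2, so the width is 2 − 1 = 1 and tw(G) ≤ 1. Any graph with an edge has treewidth ≥ 1, and G has the edge d–b. Therefore the treewidth is 1.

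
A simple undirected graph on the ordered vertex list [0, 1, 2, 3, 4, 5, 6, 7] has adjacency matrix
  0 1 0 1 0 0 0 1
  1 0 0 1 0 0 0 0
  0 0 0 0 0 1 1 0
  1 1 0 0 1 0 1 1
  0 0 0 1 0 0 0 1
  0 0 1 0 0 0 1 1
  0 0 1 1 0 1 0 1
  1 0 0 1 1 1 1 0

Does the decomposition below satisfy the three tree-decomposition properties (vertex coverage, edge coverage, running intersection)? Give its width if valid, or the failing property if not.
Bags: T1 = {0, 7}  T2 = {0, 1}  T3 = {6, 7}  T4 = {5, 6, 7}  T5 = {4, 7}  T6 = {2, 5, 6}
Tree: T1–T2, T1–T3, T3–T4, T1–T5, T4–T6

A tree decomposition must satisfy three properties: every vertex lies in some bag; for every edge, both endpoints lie together in some bag; and for every vertex, the bags containing it form a connected subtree. Here vertex 3 appears in no bag, so the decomposition is invalid.

No — vertex 3 appears in no bag.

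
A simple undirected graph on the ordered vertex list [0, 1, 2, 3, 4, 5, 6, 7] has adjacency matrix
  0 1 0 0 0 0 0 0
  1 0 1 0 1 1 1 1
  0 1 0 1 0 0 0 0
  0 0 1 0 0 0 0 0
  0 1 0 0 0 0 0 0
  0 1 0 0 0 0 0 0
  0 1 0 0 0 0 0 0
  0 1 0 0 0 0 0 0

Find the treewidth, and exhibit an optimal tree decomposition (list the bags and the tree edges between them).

Each bag holds 2 vertices, so the decomposition has width 1, which upper-bounds the treewidth. Since G has at least one edge (e.g. 1–6), it is not an edgeless graph, so tw(G) ≥ 1. Combining the bounds, tw(G) = 1.

Treewidth 1.
One optimal decomposition is:
Bags: B1 = {1, 6}  B2 = {1, 4}  B3 = {1, 2}  B4 = {0, 1}  B5 = {1, 7}  B6 = {1, 5}  B7 = {2, 3}
Tree: B1–B2, B1–B3, B1–B4, B1–B5, B1–B6, B3–B7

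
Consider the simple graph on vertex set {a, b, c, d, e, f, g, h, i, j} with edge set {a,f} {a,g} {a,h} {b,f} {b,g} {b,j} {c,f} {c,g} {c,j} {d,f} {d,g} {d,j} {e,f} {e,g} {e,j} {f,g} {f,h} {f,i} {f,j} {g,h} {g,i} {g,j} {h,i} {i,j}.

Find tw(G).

3

A width-3 tree decomposition is:
Bags: B1 = {b, f, g, j}  B2 = {d, f, g, j}  B3 = {c, f, g, j}  B4 = {f, g, i, j}  B5 = {f, g, h, i}  B6 = {a, f, g, h}  B7 = {e, f, g, j}
Tree: B1–B2, B1–B3, B3–B4, B4–B5, B5–B6, B4–B7
Every bag has size at most 4, so the width is 4 − 1 = 3 and tw(G) ≤ 3. On the other hand G contains the 4-clique {d, f, g, j}. A clique must lie in a single bag of any decomposition, so no decomposition can have width below 3. Hence tw(G) = 3 exactly.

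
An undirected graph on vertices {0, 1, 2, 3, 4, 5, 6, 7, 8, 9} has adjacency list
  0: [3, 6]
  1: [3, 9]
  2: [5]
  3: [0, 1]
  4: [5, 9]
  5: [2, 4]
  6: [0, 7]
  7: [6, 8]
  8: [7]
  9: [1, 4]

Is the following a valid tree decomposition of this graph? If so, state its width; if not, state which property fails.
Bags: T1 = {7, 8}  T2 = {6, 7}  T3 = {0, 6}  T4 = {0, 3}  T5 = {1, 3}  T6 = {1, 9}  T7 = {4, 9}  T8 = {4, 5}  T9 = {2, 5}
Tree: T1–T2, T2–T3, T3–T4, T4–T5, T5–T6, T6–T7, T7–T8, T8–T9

Checking the three conditions: (i) the bags cover all of {0, 1, 2, 3, 4, 5, 6, 7, 8, 9}; (ii) for each edge, some bag contains both endpoints; (iii) the bags containing any fixed vertex form a subtree. All hold, so the decomposition is valid with width 2 − 1 = 1.

Yes; width 1.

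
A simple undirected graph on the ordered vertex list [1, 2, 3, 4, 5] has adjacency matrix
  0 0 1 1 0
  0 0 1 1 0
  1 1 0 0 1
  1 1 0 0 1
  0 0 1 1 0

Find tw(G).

2

A width-2 tree decomposition is:
Bags: B1 = {2, 3, 4}  B2 = {1, 3, 4}  B3 = {3, 4, 5}
Tree: B1–B2, B2–B3
Each bag holds 3 vertices, so the decomposition has width 2, which upper-bounds the treewidth. For the lower bound, G contains the cycle 2–3–1–4–2, so G is not a forest; only forests have treewidth ≤ 1, hence tw(G) ≥ 2. The upper and lower bounds meet at 2, so that is the treewidth.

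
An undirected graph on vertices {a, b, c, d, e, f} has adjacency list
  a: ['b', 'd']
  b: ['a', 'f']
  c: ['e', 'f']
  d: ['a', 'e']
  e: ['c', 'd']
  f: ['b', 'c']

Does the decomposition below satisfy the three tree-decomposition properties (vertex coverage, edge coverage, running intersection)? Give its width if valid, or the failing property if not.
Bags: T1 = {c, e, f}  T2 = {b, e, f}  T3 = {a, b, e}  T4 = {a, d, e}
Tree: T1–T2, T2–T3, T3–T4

Vertex coverage: the bags together contain {a, b, c, d, e, f}, the full vertex set. Edge coverage: each edge of G has both endpoints in at least one bag. Running intersection: for every vertex, the bags containing it form a connected subtree. All three properties hold, so this is a valid tree decomposition of width max|bag| − 1 = 2, and hence tw(G) ≤ 2.

Yes; width 2.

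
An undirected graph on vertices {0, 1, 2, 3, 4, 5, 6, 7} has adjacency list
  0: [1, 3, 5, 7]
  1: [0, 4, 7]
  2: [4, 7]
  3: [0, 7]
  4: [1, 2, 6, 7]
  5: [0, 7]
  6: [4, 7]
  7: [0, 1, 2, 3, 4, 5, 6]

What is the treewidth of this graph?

2

A width-2 tree decomposition is:
Bags: B1 = {0, 5, 7}  B2 = {0, 1, 7}  B3 = {1, 4, 7}  B4 = {0, 3, 7}  B5 = {4, 6, 7}  B6 = {2, 4, 7}
Tree: B1–B2, B2–B3, B2–B4, B3–B5, B3–B6
Each bag holds 3 vertices, so the decomposition has width 2, which upper-bounds the treewidth. On the other hand G contains the 3-clique {0, 1, 7}. A clique must lie in a single bag of any decomposition, so no decomposition can have width below 2. Combining the bounds, tw(G) = 2.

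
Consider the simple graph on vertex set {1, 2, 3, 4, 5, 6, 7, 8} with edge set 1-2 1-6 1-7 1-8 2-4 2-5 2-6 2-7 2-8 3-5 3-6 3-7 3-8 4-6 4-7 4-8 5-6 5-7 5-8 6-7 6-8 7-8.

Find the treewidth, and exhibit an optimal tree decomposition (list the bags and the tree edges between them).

Every bag has size at most 5, so the width is 5 − 1 = 4 and tw(G) ≤ 4. On the other hand G contains the 5-clique {1, 2, 6, 7, 8}. A clique must lie in a single bag of any decomposition, so no decomposition can have width below 4. Hence tw(G) = 4 exactly.

Treewidth 4.
One such decomposition:
Bags: B1 = {2, 5, 6, 7, 8}  B2 = {1, 2, 6, 7, 8}  B3 = {2, 4, 6, 7, 8}  B4 = {3, 5, 6, 7, 8}
Tree: B1–B2, B2–B3, B1–B4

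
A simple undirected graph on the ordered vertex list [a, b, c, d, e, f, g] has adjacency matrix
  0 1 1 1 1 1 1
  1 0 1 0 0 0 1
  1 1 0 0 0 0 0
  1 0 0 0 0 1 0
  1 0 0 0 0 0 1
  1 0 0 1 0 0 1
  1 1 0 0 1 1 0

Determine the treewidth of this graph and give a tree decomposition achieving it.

Treewidth 2.
One optimal decomposition is:
Bags: B1 = {a, b, g}  B2 = {a, f, g}  B3 = {a, e, g}  B4 = {a, b, c}  B5 = {a, d, f}
Tree: B1–B2, B1–B3, B1–B4, B2–B5

The largest bag has 3 vertices, giving width 2; this decomposition certifies tw(G) ≤ 2. Conversely, {a, d, f} is a clique of size 3, and the vertices of any clique must share a bag in every tree decomposition; so some bag has ≥ 3 vertices and tw(G) ≥ 2. Combining the bounds, tw(G) = 2.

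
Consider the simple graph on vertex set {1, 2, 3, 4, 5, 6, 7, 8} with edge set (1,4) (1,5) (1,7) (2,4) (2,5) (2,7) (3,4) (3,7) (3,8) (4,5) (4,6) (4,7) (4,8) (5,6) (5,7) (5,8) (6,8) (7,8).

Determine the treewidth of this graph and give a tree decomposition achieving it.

Treewidth 3.
One such decomposition:
Bags: B1 = {1, 4, 5, 7}  B2 = {4, 5, 7, 8}  B3 = {3, 4, 7, 8}  B4 = {4, 5, 6, 8}  B5 = {2, 4, 5, 7}
Tree: B1–B2, B2–B3, B2–B4, B1–B5

The largest bag has 4 vertices, giving width 3; this decomposition certifies tw(G) ≤ 3. Conversely, {3, 4, 7, 8} is a clique of size 4, and the vertices of any clique must share a bag in every tree decomposition; so some bag has ≥ 4 vertices and tw(G) ≥ 3. The upper and lower bounds meet at 3, so that is the treewidth.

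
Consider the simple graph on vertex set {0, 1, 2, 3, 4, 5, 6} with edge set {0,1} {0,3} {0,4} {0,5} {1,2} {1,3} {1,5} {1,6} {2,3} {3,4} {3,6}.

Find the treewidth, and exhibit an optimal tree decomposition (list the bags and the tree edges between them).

The largest bag has 3 vertices, giving width 2; this decomposition certifies tw(G) ≤ 2. Conversely, {0, 1, 3} is a clique of size 3, and the vertices of any clique must share a bag in every tree decomposition; so some bag has ≥ 3 vertices and tw(G) ≥ 2. The upper and lower bounds meet at 2, so that is the treewidth.

Treewidth 2.
One such decomposition:
Bags: B1 = {1, 3, 6}  B2 = {0, 1, 3}  B3 = {0, 3, 4}  B4 = {1, 2, 3}  B5 = {0, 1, 5}
Tree: B1–B2, B2–B3, B1–B4, B2–B5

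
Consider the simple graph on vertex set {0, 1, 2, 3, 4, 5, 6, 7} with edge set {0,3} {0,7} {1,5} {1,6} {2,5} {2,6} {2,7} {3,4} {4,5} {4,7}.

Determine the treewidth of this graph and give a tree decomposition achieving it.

Treewidth 2.
One such decomposition:
Bags: B1 = {1, 2, 6}  B2 = {1, 2, 5}  B3 = {2, 5, 7}  B4 = {4, 5, 7}  B5 = {0, 4, 7}  B6 = {0, 3, 4}
Tree: B1–B2, B2–B3, B3–B4, B4–B5, B5–B6

Each bag holds 3 vertices, so the decomposition has width 2, which upper-bounds the treewidth. The edges 6–1–5–2–6 form a cycle, so G is not a tree and its treewidth is at least 2. Therefore the treewidth is 2.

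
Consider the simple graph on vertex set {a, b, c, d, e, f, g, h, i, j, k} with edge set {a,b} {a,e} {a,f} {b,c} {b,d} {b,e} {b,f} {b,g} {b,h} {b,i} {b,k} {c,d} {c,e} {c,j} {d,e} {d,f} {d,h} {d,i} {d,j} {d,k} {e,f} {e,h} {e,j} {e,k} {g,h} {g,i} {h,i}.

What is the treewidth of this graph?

A width-3 tree decomposition is:
Bags: B1 = {b, d, e, h}  B2 = {b, d, e, k}  B3 = {b, d, e, f}  B4 = {b, c, d, e}  B5 = {c, d, e, j}  B6 = {b, d, h, i}  B7 = {b, g, h, i}  B8 = {a, b, e, f}
Tree: B1–B2, B1–B3, B1–B4, B4–B5, B1–B6, B6–B7, B3–B8
Every bag has size at most 4, so the width is 4 − 1 = 3 and tw(G) ≤ 3. For the lower bound, the 4 vertices {c, d, e, j} are pairwise adjacent, and any tree decomposition puts a clique entirely inside one bag — forcing width ≥ 3. The upper and lower bounds meet at 3, so that is the treewidth.

3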